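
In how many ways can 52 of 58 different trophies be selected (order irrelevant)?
C(58,52) = 58!/(52!×6!) = 40475358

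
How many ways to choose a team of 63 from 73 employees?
C(73,63) = 73!/(63!×10!) = 621324937376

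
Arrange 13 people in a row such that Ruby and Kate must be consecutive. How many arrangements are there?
Treat the 2 as one block: (13-2+1)! × 2! = 479001600 × 2 = 958003200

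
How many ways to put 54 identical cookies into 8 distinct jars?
C(54+8-1, 8-1) = C(61, 7) = 436270780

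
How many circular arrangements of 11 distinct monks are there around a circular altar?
Circular: fix one position, arrange the rest. (11-1)! = 3628800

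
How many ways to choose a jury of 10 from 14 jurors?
C(14,10) = 14!/(10!×4!) = 1001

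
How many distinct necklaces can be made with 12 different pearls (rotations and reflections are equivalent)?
(12-1)!/2 = 39916800/2 = 19958400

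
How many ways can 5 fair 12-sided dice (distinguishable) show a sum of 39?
Coefficient of x^39 in (x + x² + ... + x^12)^5. By inclusion-exclusion on dice exceeding 12: Σ_j (-1)^j C(5,j)·C(39-1-12j, 4) = C(5,0)·C(38,4) - C(5,1)·C(26,4) + C(5,2)·C(14,4) = 1·73815 - 5·14950 + 10·1001 = 9075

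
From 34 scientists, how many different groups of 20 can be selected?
C(34,20) = 34!/(20!×14!) = 1391975640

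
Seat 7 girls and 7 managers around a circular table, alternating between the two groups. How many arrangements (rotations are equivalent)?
Fix one of the girls: (7-1)! ways for the remaining girls, × 7! ways for the managers = 720 × 5040 = 3628800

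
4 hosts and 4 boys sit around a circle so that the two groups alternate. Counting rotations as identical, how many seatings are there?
Fix one of the hosts: (4-1)! ways for the remaining hosts, × 4! ways for the boys = 6 × 24 = 144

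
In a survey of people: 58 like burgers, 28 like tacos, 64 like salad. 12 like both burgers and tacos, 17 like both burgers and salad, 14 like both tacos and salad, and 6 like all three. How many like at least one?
|A∪B∪C| = 58+28+64-12-17-14+6 = 113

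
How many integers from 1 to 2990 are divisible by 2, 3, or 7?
⌊2990/2⌋+⌊2990/3⌋+⌊2990/7⌋ - ⌊2990/6⌋-⌊2990/14⌋-⌊2990/21⌋ + ⌊2990/42⌋ = 1495+996+427 - 498-213-142 + 71 = 2136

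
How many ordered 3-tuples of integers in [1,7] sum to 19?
Coefficient of x^19 in (x + x² + ... + x^7)^3. By inclusion-exclusion on dice exceeding 7: Σ_j (-1)^j C(3,j)·C(19-1-7j, 2) = C(3,0)·C(18,2) - C(3,1)·C(11,2) + C(3,2)·C(4,2) = 1·153 - 3·55 + 3·6 = 6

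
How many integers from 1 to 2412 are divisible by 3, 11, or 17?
⌊2412/3⌋+⌊2412/11⌋+⌊2412/17⌋ - ⌊2412/33⌋-⌊2412/51⌋-⌊2412/187⌋ + ⌊2412/561⌋ = 804+219+141 - 73-47-12 + 4 = 1036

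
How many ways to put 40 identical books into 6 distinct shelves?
C(40+6-1, 6-1) = C(45, 5) = 1221759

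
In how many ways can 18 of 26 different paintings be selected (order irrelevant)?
C(26,18) = 26!/(18!×8!) = 1562275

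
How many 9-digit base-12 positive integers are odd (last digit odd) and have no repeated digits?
Last∈{1,3,5,7,9,11}. Last=0: 0. Last nonzero: 6×10×P(10,7) = 36288000. Total = 36288000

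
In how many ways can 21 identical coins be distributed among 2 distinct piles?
C(21+2-1, 2-1) = C(22, 1) = 22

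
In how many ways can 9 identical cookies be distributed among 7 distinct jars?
C(9+7-1, 7-1) = C(15, 6) = 5005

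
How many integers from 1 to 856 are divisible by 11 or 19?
⌊856/11⌋ + ⌊856/19⌋ - ⌊856/209⌋ = 77 + 45 - 4 = 118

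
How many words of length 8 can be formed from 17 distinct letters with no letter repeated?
P(17,8) = 17!/(17-8)! = 980179200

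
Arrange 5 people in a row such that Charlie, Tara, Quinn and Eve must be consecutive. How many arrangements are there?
Treat the 4 as one block: (5-4+1)! × 4! = 2 × 24 = 48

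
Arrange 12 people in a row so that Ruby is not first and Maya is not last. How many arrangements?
By inclusion-exclusion: 12! - 2×(12-1)! + (12-2)! = 479001600 - 79833600 + 3628800 = 402796800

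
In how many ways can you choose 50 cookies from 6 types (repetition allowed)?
C(50+6-1, 6-1) = C(55, 5) = 3478761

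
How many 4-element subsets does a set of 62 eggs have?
C(62,4) = 62!/(4!×58!) = 557845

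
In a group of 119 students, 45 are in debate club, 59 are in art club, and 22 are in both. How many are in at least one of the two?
|A∪B| = |A| + |B| - |A∩B| = 45 + 59 - 22 = 82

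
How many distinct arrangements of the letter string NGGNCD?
6! / (2! × 2! × 1! × 1!) = 180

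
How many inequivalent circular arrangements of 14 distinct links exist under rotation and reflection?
(14-1)!/2 = 6227020800/2 = 3113510400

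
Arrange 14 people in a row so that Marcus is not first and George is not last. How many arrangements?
By inclusion-exclusion: 14! - 2×(14-1)! + (14-2)! = 87178291200 - 12454041600 + 479001600 = 75203251200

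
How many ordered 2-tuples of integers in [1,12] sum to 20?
Coefficient of x^20 in (x + x² + ... + x^12)^2. By inclusion-exclusion on dice exceeding 12: Σ_j (-1)^j C(2,j)·C(20-1-12j, 1) = C(2,0)·C(19,1) - C(2,1)·C(7,1) = 1·19 - 2·7 = 5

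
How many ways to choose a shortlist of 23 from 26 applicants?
C(26,23) = 26!/(23!×3!) = 2600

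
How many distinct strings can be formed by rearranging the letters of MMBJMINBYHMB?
12! / (1! × 1! × 4! × 1! × 3! × 1! × 1!) = 3326400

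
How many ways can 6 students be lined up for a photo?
6! = 720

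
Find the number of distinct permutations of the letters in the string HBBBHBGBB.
9! / (1! × 2! × 6!) = 252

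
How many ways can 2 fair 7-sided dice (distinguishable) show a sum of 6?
Coefficient of x^6 in (x + x² + ... + x^7)^2. By inclusion-exclusion on dice exceeding 7: Σ_j (-1)^j C(2,j)·C(6-1-7j, 1) = C(2,0)·C(5,1) = 1·5 = 5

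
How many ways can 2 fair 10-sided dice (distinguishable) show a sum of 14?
Coefficient of x^14 in (x + x² + ... + x^10)^2. By inclusion-exclusion on dice exceeding 10: Σ_j (-1)^j C(2,j)·C(14-1-10j, 1) = C(2,0)·C(13,1) - C(2,1)·C(3,1) = 1·13 - 2·3 = 7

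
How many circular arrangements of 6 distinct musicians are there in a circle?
Circular: fix one position, arrange the rest. (6-1)! = 120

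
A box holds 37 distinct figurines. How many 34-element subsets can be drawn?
C(37,34) = 37!/(34!×3!) = 7770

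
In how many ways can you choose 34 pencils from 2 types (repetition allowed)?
C(34+2-1, 2-1) = C(35, 1) = 35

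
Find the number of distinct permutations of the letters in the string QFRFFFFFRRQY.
12! / (6! × 1! × 2! × 3!) = 55440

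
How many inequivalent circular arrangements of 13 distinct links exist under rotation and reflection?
(13-1)!/2 = 479001600/2 = 239500800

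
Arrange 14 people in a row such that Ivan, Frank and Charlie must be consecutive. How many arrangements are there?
Treat the 3 as one block: (14-3+1)! × 3! = 479001600 × 6 = 2874009600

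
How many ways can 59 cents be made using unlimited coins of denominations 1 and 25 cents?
Coefficient of x^59 in 1/(1-x^1) · 1/(1-x^25). Use j coins of 25 for j = 0..⌊59/25⌋ = 2, the rest in 1s: 2 + 1 = 3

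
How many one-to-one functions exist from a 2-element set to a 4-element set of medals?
P(4,2) = 4!/(4-2)! = 12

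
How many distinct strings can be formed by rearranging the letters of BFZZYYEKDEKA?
12! / (2! × 1! × 2! × 2! × 2! × 1! × 1! × 1!) = 29937600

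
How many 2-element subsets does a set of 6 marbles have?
C(6,2) = 6!/(2!×4!) = 15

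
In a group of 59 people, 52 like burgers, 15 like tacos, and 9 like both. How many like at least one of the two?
|A∪B| = |A| + |B| - |A∩B| = 52 + 15 - 9 = 58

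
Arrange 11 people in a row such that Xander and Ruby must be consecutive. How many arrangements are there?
Treat the 2 as one block: (11-2+1)! × 2! = 3628800 × 2 = 7257600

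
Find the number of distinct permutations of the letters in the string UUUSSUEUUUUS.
12! / (1! × 8! × 3!) = 1980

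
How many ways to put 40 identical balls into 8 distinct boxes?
C(40+8-1, 8-1) = C(47, 7) = 62891499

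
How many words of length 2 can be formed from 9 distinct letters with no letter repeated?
P(9,2) = 9!/(9-2)! = 72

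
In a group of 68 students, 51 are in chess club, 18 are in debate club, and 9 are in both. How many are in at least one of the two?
|A∪B| = |A| + |B| - |A∩B| = 51 + 18 - 9 = 60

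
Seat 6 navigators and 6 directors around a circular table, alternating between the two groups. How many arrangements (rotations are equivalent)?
Fix one of the navigators: (6-1)! ways for the remaining navigators, × 6! ways for the directors = 120 × 720 = 86400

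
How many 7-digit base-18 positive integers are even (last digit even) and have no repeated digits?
Last∈{0,2,4,6,8,10,12,14,16}. Last=0: 8910720. Last nonzero: 8×16×P(16,5) = 67092480. Total = 76003200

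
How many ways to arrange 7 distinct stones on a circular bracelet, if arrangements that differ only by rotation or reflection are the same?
(7-1)!/2 = 720/2 = 360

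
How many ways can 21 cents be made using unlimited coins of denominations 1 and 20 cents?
Coefficient of x^21 in 1/(1-x^1) · 1/(1-x^20). Use j coins of 20 for j = 0..⌊21/20⌋ = 1, the rest in 1s: 1 + 1 = 2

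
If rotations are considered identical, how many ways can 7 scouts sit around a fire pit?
Circular: fix one position, arrange the rest. (7-1)! = 720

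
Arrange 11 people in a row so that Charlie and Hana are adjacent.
Treat as block: (11-1)! × 2! = 3628800 × 2 = 7257600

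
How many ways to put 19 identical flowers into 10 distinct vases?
C(19+10-1, 10-1) = C(28, 9) = 6906900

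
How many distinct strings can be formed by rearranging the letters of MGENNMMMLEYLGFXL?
16! / (1! × 1! × 2! × 2! × 3! × 1! × 2! × 4!) = 18162144000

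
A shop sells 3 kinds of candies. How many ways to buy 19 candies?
C(19+3-1, 3-1) = C(21, 2) = 210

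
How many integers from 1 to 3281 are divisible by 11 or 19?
⌊3281/11⌋ + ⌊3281/19⌋ - ⌊3281/209⌋ = 298 + 172 - 15 = 455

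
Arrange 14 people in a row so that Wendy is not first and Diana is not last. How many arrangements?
By inclusion-exclusion: 14! - 2×(14-1)! + (14-2)! = 87178291200 - 12454041600 + 479001600 = 75203251200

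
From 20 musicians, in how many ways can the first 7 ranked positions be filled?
P(20,7) = 20!/(20-7)! = 390700800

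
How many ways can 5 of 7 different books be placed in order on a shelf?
P(7,5) = 7!/(7-5)! = 2520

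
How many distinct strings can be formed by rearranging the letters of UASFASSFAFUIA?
13! / (2! × 1! × 4! × 3! × 3!) = 3603600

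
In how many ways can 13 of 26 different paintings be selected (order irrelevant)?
C(26,13) = 26!/(13!×13!) = 10400600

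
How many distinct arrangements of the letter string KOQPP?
5! / (1! × 2! × 1! × 1!) = 60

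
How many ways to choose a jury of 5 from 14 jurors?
C(14,5) = 14!/(5!×9!) = 2002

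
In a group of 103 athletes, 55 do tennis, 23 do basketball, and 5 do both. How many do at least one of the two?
|A∪B| = |A| + |B| - |A∩B| = 55 + 23 - 5 = 73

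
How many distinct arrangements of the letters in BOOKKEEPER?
10! / (1! × 2! × 2! × 3! × 1! × 1!) = 151200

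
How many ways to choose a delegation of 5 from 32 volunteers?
C(32,5) = 32!/(5!×27!) = 201376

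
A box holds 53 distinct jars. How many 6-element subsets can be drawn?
C(53,6) = 53!/(6!×47!) = 22957480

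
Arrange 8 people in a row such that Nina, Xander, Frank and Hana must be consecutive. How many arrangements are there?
Treat the 4 as one block: (8-4+1)! × 4! = 120 × 24 = 2880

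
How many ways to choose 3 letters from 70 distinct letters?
C(70,3) = 70!/(3!×67!) = 54740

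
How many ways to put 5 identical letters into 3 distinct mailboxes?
C(5+3-1, 3-1) = C(7, 2) = 21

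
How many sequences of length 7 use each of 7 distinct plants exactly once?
7! = 5040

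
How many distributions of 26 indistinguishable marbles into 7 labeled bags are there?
C(26+7-1, 7-1) = C(32, 6) = 906192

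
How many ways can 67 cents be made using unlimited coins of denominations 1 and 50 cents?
Coefficient of x^67 in 1/(1-x^1) · 1/(1-x^50). Use j coins of 50 for j = 0..⌊67/50⌋ = 1, the rest in 1s: 1 + 1 = 2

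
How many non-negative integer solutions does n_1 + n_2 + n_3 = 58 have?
C(58+3-1, 3-1) = C(60, 2) = 1770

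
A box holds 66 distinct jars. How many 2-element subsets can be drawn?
C(66,2) = 66!/(2!×64!) = 2145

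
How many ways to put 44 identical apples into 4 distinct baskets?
C(44+4-1, 4-1) = C(47, 3) = 16215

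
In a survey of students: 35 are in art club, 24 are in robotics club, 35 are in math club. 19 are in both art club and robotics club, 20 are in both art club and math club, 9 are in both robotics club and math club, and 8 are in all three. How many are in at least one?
|A∪B∪C| = 35+24+35-19-20-9+8 = 54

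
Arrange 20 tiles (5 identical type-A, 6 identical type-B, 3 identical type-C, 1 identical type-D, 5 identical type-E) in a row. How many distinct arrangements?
20! / (5! × 6! × 3! × 1! × 5!) = 39109150080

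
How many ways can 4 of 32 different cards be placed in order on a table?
P(32,4) = 32!/(32-4)! = 863040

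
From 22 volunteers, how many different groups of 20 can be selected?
C(22,20) = 22!/(20!×2!) = 231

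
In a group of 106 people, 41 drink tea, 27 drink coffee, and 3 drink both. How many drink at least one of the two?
|A∪B| = |A| + |B| - |A∩B| = 41 + 27 - 3 = 65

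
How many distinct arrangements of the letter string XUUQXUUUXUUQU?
13! / (8! × 2! × 3!) = 12870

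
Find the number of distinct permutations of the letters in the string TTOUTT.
6! / (1! × 4! × 1!) = 30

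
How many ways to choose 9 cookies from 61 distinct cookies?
C(61,9) = 61!/(9!×52!) = 17341763505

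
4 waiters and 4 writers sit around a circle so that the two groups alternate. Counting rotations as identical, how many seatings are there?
Fix one of the waiters: (4-1)! ways for the remaining waiters, × 4! ways for the writers = 6 × 24 = 144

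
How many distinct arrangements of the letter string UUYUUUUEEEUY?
12! / (2! × 7! × 3!) = 7920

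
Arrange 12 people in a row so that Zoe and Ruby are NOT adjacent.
Total - adjacent = 12! - (12-1)!×2 = 479001600 - 79833600 = 399168000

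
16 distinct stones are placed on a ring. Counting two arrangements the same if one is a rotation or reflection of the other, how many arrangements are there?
(16-1)!/2 = 1307674368000/2 = 653837184000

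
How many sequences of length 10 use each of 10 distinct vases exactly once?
10! = 3628800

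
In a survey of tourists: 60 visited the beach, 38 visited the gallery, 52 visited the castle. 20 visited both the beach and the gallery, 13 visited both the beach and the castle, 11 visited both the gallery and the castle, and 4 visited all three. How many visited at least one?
|A∪B∪C| = 60+38+52-20-13-11+4 = 110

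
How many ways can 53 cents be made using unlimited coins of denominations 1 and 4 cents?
Coefficient of x^53 in 1/(1-x^1) · 1/(1-x^4). Use j coins of 4 for j = 0..⌊53/4⌋ = 13, the rest in 1s: 13 + 1 = 14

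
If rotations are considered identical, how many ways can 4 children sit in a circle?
Circular: fix one position, arrange the rest. (4-1)! = 6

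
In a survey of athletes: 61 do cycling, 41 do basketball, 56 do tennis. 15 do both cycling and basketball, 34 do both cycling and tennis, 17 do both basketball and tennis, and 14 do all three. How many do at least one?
|A∪B∪C| = 61+41+56-15-34-17+14 = 106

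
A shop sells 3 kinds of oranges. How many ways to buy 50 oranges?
C(50+3-1, 3-1) = C(52, 2) = 1326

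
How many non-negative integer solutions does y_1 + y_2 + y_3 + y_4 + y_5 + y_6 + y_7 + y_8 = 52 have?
C(52+8-1, 8-1) = C(59, 7) = 341149446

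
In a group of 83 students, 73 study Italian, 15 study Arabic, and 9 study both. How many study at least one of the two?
|A∪B| = |A| + |B| - |A∩B| = 73 + 15 - 9 = 79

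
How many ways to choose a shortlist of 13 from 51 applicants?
C(51,13) = 51!/(13!×38!) = 476260169700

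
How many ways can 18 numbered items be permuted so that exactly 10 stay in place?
Choose the 10 fixed points C(18,10) = 43758, derange the rest: !8 = Σ_{j=0}^{8} (-1)^j·8!/j! = 40320 - 40320 + 20160 - 6720 + 1680 - 336 + 56 - 8 + 1 = 14833. Product = 43758 × 14833 = 649062414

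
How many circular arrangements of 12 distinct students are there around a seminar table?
Circular: fix one position, arrange the rest. (12-1)! = 39916800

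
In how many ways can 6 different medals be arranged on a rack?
6! = 720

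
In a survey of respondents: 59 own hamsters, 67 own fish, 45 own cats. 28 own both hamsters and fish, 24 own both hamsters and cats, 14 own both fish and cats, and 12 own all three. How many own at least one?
|A∪B∪C| = 59+67+45-28-24-14+12 = 117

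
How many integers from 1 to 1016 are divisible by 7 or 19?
⌊1016/7⌋ + ⌊1016/19⌋ - ⌊1016/133⌋ = 145 + 53 - 7 = 191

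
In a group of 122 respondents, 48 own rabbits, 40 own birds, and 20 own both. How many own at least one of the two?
|A∪B| = |A| + |B| - |A∩B| = 48 + 40 - 20 = 68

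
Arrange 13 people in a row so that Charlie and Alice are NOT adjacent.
Total - adjacent = 13! - (13-1)!×2 = 6227020800 - 958003200 = 5269017600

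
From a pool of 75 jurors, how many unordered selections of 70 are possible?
C(75,70) = 75!/(70!×5!) = 17259390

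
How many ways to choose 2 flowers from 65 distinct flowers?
C(65,2) = 65!/(2!×63!) = 2080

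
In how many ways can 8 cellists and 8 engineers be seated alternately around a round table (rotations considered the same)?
Fix one of the cellists: (8-1)! ways for the remaining cellists, × 8! ways for the engineers = 5040 × 40320 = 203212800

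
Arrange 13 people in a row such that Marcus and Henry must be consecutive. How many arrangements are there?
Treat the 2 as one block: (13-2+1)! × 2! = 479001600 × 2 = 958003200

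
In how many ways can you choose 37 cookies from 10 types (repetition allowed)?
C(37+10-1, 10-1) = C(46, 9) = 1101716330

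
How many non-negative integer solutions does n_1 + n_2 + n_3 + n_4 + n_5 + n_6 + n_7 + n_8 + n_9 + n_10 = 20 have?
C(20+10-1, 10-1) = C(29, 9) = 10015005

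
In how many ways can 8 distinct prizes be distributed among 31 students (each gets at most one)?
P(31,8) = 31!/(31-8)! = 318073392000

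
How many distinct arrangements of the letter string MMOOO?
5! / (3! × 2!) = 10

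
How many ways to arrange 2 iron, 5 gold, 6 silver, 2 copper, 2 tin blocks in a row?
17! / (2! × 5! × 6! × 2! × 2!) = 514594080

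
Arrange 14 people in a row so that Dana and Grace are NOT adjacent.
Total - adjacent = 14! - (14-1)!×2 = 87178291200 - 12454041600 = 74724249600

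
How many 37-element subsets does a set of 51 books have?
C(51,37) = 51!/(37!×14!) = 1292706174900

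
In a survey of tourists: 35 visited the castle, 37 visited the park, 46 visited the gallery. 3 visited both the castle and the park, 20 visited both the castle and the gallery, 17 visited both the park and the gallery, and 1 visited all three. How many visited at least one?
|A∪B∪C| = 35+37+46-3-20-17+1 = 79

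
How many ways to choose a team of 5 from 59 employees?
C(59,5) = 59!/(5!×54!) = 5006386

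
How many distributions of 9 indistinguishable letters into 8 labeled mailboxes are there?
C(9+8-1, 8-1) = C(16, 7) = 11440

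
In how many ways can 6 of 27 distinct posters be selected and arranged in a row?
P(27,6) = 27!/(27-6)! = 213127200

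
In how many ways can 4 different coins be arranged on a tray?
4! = 24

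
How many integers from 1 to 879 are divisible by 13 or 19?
⌊879/13⌋ + ⌊879/19⌋ - ⌊879/247⌋ = 67 + 46 - 3 = 110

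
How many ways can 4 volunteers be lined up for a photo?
4! = 24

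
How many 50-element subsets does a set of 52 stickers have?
C(52,50) = 52!/(50!×2!) = 1326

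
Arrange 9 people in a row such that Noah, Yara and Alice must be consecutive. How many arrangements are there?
Treat the 3 as one block: (9-3+1)! × 3! = 5040 × 6 = 30240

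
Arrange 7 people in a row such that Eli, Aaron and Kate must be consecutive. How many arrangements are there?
Treat the 3 as one block: (7-3+1)! × 3! = 120 × 6 = 720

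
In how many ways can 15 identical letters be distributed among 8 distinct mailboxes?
C(15+8-1, 8-1) = C(22, 7) = 170544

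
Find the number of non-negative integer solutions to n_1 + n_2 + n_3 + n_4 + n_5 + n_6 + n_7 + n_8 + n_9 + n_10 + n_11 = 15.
C(15+11-1, 11-1) = C(25, 10) = 3268760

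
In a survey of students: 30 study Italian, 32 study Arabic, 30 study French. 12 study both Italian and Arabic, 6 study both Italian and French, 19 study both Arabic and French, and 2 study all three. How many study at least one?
|A∪B∪C| = 30+32+30-12-6-19+2 = 57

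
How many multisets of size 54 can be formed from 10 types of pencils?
C(54+10-1, 10-1) = C(63, 9) = 23667689815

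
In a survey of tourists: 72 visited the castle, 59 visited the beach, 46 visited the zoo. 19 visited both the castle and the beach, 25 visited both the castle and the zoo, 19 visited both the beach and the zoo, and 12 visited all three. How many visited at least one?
|A∪B∪C| = 72+59+46-19-25-19+12 = 126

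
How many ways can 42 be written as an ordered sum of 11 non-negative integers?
C(42+11-1, 11-1) = C(52, 10) = 15820024220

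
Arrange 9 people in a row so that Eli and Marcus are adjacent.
Treat as block: (9-1)! × 2! = 40320 × 2 = 80640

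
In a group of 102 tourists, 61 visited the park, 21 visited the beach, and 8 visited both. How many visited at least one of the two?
|A∪B| = |A| + |B| - |A∩B| = 61 + 21 - 8 = 74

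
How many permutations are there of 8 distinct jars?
8! = 40320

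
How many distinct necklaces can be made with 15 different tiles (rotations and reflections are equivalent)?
(15-1)!/2 = 87178291200/2 = 43589145600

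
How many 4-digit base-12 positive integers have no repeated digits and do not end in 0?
Last digit: 11 nonzero choices. First digit: 10 (nonzero, ≠last). Middle 2: P(10,2) = 90. Total = 9900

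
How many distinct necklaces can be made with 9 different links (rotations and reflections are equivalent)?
(9-1)!/2 = 40320/2 = 20160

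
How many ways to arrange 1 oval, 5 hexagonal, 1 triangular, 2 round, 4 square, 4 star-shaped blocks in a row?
17! / (1! × 5! × 1! × 2! × 4! × 4!) = 2572970400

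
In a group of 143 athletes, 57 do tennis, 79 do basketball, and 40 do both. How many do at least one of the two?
|A∪B| = |A| + |B| - |A∩B| = 57 + 79 - 40 = 96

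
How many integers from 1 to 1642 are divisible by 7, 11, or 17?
⌊1642/7⌋+⌊1642/11⌋+⌊1642/17⌋ - ⌊1642/77⌋-⌊1642/119⌋-⌊1642/187⌋ + ⌊1642/1309⌋ = 234+149+96 - 21-13-8 + 1 = 438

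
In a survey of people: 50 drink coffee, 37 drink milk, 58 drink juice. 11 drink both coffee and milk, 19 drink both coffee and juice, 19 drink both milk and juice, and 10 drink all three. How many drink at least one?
|A∪B∪C| = 50+37+58-11-19-19+10 = 106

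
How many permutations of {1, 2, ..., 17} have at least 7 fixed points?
Exactly j fixed points: C(17,j)·!(17-j); sum over j ≥ 7 (derangement numbers via !m = (m-1)·(!(m-1) + !(m-2)): !0..!10 = 1, 0, 1, 2, 9, 44, 265, 1854, 14833, 133496, 1334961). Σ_{j=7}^{17} C(17,j)·!(17-j) = C(17,7)·!10 + C(17,8)·!9 + C(17,9)·!8 + C(17,10)·!7 + C(17,11)·!6 + C(17,12)·!5 + C(17,13)·!4 + C(17,14)·!3 + C(17,15)·!2 + C(17,16)·!1 + C(17,17)·!0 = 19448·1334961 + 24310·133496 + 24310·14833 + 19448·1854 + 12376·265 + 6188·44 + 2380·9 + 680·2 + 136·1 + 17·0 + 1·1 = 29607830939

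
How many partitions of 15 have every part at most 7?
Let r_j(i) = number of partitions of i into parts ≤ j, for i = 0..15. r_1(i) = 1 for all i; r_j(i) = r_{j-1}(i) + r_j(i-j). Rows j = 2..7: ≤2: 1 1 2 2 3 3 4 4 5 5 6 6 7 7 8 8; ≤3: 1 1 2 3 4 5 7 8 10 12 14 16 19 21 24 27; ≤4: 1 1 2 3 5 6 9 11 15 18 23 27 34 39 47 54; ≤5: 1 1 2 3 5 7 10 13 18 23 30 37 47 57 70 84; ≤6: 1 1 2 3 5 7 11 14 20 26 35 44 58 71 90 110; ≤7: 1 1 2 3 5 7 11 15 21 28 38 49 65 82 105 131. r_7(15) = 131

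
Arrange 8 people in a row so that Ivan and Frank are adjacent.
Treat as block: (8-1)! × 2! = 5040 × 2 = 10080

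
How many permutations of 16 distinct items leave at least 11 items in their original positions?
Exactly j fixed points: C(16,j)·!(16-j); sum over j ≥ 11 (derangement numbers via !m = (m-1)·(!(m-1) + !(m-2)): !0..!5 = 1, 0, 1, 2, 9, 44). Σ_{j=11}^{16} C(16,j)·!(16-j) = C(16,11)·!5 + C(16,12)·!4 + C(16,13)·!3 + C(16,14)·!2 + C(16,15)·!1 + C(16,16)·!0 = 4368·44 + 1820·9 + 560·2 + 120·1 + 16·0 + 1·1 = 209813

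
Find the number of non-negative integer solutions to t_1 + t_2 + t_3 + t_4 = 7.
C(7+4-1, 4-1) = C(10, 3) = 120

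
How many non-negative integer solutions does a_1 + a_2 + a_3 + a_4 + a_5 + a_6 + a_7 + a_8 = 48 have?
C(48+8-1, 8-1) = C(55, 7) = 202927725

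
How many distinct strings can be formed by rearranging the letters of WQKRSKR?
7! / (1! × 2! × 1! × 1! × 2!) = 1260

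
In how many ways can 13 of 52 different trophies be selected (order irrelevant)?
C(52,13) = 52!/(13!×39!) = 635013559600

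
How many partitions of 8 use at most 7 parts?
By conjugation, equals partitions of 8 into parts ≤ 7. Let r_j(i) = number of partitions of i into parts ≤ j, for i = 0..8. r_1(i) = 1 for all i; r_j(i) = r_{j-1}(i) + r_j(i-j). Rows j = 2..7: ≤2: 1 1 2 2 3 3 4 4 5; ≤3: 1 1 2 3 4 5 7 8 10; ≤4: 1 1 2 3 5 6 9 11 15; ≤5: 1 1 2 3 5 7 10 13 18; ≤6: 1 1 2 3 5 7 11 14 20; ≤7: 1 1 2 3 5 7 11 15 21. r_7(8) = 21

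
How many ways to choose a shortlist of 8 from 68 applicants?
C(68,8) = 68!/(8!×60!) = 7392009768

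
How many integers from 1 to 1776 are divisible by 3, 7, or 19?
⌊1776/3⌋+⌊1776/7⌋+⌊1776/19⌋ - ⌊1776/21⌋-⌊1776/57⌋-⌊1776/133⌋ + ⌊1776/399⌋ = 592+253+93 - 84-31-13 + 4 = 814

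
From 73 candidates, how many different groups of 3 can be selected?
C(73,3) = 73!/(3!×70!) = 62196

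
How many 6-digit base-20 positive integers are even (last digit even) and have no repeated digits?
Last∈{0,2,4,6,8,10,12,14,16,18}. Last=0: 1395360. Last nonzero: 9×18×P(18,4) = 11897280. Total = 13292640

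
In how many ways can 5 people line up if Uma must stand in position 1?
Fix one position: (5-1)! = 24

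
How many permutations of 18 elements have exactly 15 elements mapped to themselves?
Choose the 15 fixed points C(18,15) = 816, derange the rest: !3 = Σ_{j=0}^{3} (-1)^j·3!/j! = 6 - 6 + 3 - 1 = 2. Product = 816 × 2 = 1632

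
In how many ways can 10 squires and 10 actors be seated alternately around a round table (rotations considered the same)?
Fix one of the squires: (10-1)! ways for the remaining squires, × 10! ways for the actors = 362880 × 3628800 = 1316818944000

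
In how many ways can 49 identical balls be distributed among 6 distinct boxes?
C(49+6-1, 6-1) = C(54, 5) = 3162510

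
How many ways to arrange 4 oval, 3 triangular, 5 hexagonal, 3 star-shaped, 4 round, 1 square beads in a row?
20! / (4! × 3! × 5! × 3! × 4! × 1!) = 977728752000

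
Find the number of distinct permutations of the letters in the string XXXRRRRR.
8! / (3! × 5!) = 56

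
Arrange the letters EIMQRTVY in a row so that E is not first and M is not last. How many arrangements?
By inclusion-exclusion: 8! - 2×(8-1)! + (8-2)! = 40320 - 10080 + 720 = 30960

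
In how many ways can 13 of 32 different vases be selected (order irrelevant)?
C(32,13) = 32!/(13!×19!) = 347373600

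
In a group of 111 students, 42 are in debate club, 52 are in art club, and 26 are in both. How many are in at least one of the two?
|A∪B| = |A| + |B| - |A∩B| = 42 + 52 - 26 = 68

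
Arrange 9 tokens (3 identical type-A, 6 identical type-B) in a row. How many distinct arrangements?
9! / (3! × 6!) = 84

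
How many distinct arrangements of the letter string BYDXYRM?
7! / (1! × 1! × 1! × 1! × 1! × 2!) = 2520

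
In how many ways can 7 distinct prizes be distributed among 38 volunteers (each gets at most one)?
P(38,7) = 38!/(38-7)! = 63606090240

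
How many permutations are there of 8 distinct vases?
8! = 40320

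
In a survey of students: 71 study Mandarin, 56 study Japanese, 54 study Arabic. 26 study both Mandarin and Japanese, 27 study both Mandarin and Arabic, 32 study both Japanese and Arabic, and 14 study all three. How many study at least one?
|A∪B∪C| = 71+56+54-26-27-32+14 = 110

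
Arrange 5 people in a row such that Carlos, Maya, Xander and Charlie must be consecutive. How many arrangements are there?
Treat the 4 as one block: (5-4+1)! × 4! = 2 × 24 = 48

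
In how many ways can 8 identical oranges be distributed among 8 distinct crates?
C(8+8-1, 8-1) = C(15, 7) = 6435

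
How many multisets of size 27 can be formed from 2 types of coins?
C(27+2-1, 2-1) = C(28, 1) = 28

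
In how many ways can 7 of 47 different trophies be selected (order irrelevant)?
C(47,7) = 47!/(7!×40!) = 62891499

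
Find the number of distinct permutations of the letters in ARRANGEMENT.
11! / (2! × 2! × 2! × 1! × 2! × 1! × 1!) = 2494800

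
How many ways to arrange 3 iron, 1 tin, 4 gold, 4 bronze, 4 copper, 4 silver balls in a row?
20! / (3! × 1! × 4! × 4! × 4! × 4!) = 1222160940000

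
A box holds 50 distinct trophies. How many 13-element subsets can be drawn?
C(50,13) = 50!/(13!×37!) = 354860518600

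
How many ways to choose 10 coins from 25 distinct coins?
C(25,10) = 25!/(10!×15!) = 3268760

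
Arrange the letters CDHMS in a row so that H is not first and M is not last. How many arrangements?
By inclusion-exclusion: 5! - 2×(5-1)! + (5-2)! = 120 - 48 + 6 = 78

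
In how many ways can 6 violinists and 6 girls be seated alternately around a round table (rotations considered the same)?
Fix one of the violinists: (6-1)! ways for the remaining violinists, × 6! ways for the girls = 120 × 720 = 86400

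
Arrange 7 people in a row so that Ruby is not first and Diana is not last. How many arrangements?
By inclusion-exclusion: 7! - 2×(7-1)! + (7-2)! = 5040 - 1440 + 120 = 3720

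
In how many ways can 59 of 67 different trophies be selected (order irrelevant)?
C(67,59) = 67!/(59!×8!) = 6522361560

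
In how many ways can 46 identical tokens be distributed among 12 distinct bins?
C(46+12-1, 12-1) = C(57, 11) = 184509266760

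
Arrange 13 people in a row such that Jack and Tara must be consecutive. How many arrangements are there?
Treat the 2 as one block: (13-2+1)! × 2! = 479001600 × 2 = 958003200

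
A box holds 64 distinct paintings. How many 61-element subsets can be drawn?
C(64,61) = 64!/(61!×3!) = 41664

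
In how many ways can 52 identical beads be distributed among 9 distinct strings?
C(52+9-1, 9-1) = C(60, 8) = 2558620845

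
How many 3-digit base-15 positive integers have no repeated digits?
First digit: 14 choices (nonzero). Then descending: 14 × 14 × 13 = 2548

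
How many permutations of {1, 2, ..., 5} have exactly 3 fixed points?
Choose the 3 fixed points C(5,3) = 10, derange the rest: !2 = Σ_{j=0}^{2} (-1)^j·2!/j! = 2 - 2 + 1 = 1. Product = 10 × 1 = 10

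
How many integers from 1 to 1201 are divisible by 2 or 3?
⌊1201/2⌋ + ⌊1201/3⌋ - ⌊1201/6⌋ = 600 + 400 - 200 = 800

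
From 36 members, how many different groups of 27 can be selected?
C(36,27) = 36!/(27!×9!) = 94143280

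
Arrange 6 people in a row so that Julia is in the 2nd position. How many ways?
Fix one position: (6-1)! = 120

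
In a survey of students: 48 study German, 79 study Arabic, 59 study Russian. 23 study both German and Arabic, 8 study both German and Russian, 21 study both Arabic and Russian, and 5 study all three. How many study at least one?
|A∪B∪C| = 48+79+59-23-8-21+5 = 139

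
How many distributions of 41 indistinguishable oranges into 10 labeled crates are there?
C(41+10-1, 10-1) = C(50, 9) = 2505433700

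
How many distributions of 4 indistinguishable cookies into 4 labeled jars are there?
C(4+4-1, 4-1) = C(7, 3) = 35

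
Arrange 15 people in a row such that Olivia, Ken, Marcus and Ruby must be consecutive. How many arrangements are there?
Treat the 4 as one block: (15-4+1)! × 4! = 479001600 × 24 = 11496038400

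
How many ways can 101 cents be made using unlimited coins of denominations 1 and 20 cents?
Coefficient of x^101 in 1/(1-x^1) · 1/(1-x^20). Use j coins of 20 for j = 0..⌊101/20⌋ = 5, the rest in 1s: 5 + 1 = 6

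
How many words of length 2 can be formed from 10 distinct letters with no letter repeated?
P(10,2) = 10!/(10-2)! = 90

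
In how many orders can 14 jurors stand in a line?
14! = 87178291200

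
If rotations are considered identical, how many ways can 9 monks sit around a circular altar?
Circular: fix one position, arrange the rest. (9-1)! = 40320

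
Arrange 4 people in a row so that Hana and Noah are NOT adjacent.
Total - adjacent = 4! - (4-1)!×2 = 24 - 12 = 12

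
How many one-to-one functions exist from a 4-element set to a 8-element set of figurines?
P(8,4) = 8!/(8-4)! = 1680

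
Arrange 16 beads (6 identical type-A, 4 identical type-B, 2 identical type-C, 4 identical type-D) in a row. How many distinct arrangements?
16! / (6! × 4! × 2! × 4!) = 25225200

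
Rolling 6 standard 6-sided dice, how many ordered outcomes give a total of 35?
Coefficient of x^35 in (x + x² + ... + x^6)^6. By inclusion-exclusion on dice exceeding 6: Σ_j (-1)^j C(6,j)·C(35-1-6j, 5) = C(6,0)·C(34,5) - C(6,1)·C(28,5) + C(6,2)·C(22,5) - C(6,3)·C(16,5) + C(6,4)·C(10,5) = 1·278256 - 6·98280 + 15·26334 - 20·4368 + 15·252 = 6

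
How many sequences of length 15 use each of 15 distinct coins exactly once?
15! = 1307674368000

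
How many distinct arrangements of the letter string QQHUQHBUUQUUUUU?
15! / (1! × 4! × 8! × 2!) = 675675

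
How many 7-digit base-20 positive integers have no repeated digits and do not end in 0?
Last digit: 19 nonzero choices. First digit: 18 (nonzero, ≠last). Middle 5: P(18,5) = 1028160. Total = 351630720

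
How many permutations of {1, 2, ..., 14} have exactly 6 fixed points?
Choose the 6 fixed points C(14,6) = 3003, derange the rest: !8 = Σ_{j=0}^{8} (-1)^j·8!/j! = 40320 - 40320 + 20160 - 6720 + 1680 - 336 + 56 - 8 + 1 = 14833. Product = 3003 × 14833 = 44543499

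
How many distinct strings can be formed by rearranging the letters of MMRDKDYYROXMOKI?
15! / (2! × 1! × 2! × 1! × 3! × 2! × 2! × 2!) = 6810804000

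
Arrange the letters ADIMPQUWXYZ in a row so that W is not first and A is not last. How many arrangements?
By inclusion-exclusion: 11! - 2×(11-1)! + (11-2)! = 39916800 - 7257600 + 362880 = 33022080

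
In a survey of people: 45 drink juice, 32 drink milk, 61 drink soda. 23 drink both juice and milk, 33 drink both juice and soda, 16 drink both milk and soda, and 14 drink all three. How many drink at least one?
|A∪B∪C| = 45+32+61-23-33-16+14 = 80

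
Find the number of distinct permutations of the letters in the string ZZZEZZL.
7! / (1! × 5! × 1!) = 42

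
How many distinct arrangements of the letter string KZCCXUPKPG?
10! / (2! × 2! × 1! × 1! × 1! × 2! × 1!) = 453600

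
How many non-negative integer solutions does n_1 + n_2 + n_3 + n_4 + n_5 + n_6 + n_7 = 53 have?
C(53+7-1, 7-1) = C(59, 6) = 45057474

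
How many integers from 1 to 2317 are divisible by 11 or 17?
⌊2317/11⌋ + ⌊2317/17⌋ - ⌊2317/187⌋ = 210 + 136 - 12 = 334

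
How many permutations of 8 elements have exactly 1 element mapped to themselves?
Choose the 1 fixed point C(8,1) = 8, derange the rest: !7 = Σ_{j=0}^{7} (-1)^j·7!/j! = 5040 - 5040 + 2520 - 840 + 210 - 42 + 7 - 1 = 1854. Product = 8 × 1854 = 14832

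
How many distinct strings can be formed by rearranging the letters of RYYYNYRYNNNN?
12! / (5! × 2! × 5!) = 16632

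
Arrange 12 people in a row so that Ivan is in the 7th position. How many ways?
Fix one position: (12-1)! = 39916800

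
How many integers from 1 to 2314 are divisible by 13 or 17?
⌊2314/13⌋ + ⌊2314/17⌋ - ⌊2314/221⌋ = 178 + 136 - 10 = 304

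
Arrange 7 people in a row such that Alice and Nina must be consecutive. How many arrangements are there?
Treat the 2 as one block: (7-2+1)! × 2! = 720 × 2 = 1440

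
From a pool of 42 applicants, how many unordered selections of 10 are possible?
C(42,10) = 42!/(10!×32!) = 1471442973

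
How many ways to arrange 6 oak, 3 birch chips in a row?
9! / (6! × 3!) = 84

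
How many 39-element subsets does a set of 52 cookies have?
C(52,39) = 52!/(39!×13!) = 635013559600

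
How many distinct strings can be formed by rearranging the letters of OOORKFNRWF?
10! / (1! × 3! × 2! × 1! × 1! × 2!) = 151200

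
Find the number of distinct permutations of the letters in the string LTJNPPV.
7! / (2! × 1! × 1! × 1! × 1! × 1!) = 2520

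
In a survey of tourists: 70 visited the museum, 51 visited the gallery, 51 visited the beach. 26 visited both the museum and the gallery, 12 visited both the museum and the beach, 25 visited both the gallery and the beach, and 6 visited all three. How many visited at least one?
|A∪B∪C| = 70+51+51-26-12-25+6 = 115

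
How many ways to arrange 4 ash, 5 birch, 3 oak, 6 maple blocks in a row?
18! / (4! × 5! × 3! × 6!) = 514594080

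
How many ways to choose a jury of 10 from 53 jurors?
C(53,10) = 53!/(10!×43!) = 19499099620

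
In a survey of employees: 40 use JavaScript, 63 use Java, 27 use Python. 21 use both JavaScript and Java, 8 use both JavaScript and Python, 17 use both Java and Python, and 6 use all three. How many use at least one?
|A∪B∪C| = 40+63+27-21-8-17+6 = 90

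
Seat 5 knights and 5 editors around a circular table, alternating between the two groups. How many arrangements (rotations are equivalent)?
Fix one of the knights: (5-1)! ways for the remaining knights, × 5! ways for the editors = 24 × 120 = 2880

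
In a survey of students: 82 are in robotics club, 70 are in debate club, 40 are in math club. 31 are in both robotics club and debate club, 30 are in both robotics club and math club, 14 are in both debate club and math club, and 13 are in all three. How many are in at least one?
|A∪B∪C| = 82+70+40-31-30-14+13 = 130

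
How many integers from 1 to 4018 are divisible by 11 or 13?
⌊4018/11⌋ + ⌊4018/13⌋ - ⌊4018/143⌋ = 365 + 309 - 28 = 646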